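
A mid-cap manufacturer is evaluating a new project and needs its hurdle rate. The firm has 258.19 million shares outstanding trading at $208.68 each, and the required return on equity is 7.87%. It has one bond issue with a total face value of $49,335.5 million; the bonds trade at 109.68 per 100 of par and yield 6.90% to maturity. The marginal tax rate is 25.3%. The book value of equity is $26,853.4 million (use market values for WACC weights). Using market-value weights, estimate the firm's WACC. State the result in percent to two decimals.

Market value of equity E = 208.68 × 258.19m = 53879.0892m. Market value of debt D = 49335.5m × 109.68/100 = 54111.1764m.
Total capital V = 53879.0892 + 54111.1764 = 107990.2656.
Equity: weight = 53879.0892/107990.2656 = 0.4989; cost = 7.87%.
Bonds outstanding: weight = 54111.1764/107990.2656 = 0.5011; after-tax cost = 6.9% × (1 − 25.3%) = 5.1543%.
WACC = 0.4989 × 7.8700% + 0.5011 × 5.1543% = 6.5092%.

6.51%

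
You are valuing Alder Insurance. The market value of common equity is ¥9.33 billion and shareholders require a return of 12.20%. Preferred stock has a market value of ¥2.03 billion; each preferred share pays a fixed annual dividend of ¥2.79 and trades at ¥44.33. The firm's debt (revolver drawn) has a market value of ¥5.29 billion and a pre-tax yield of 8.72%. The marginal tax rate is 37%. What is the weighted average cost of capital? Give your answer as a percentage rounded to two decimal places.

Cost of preferred: Rp = 2.79 / 44.33 = 6.2937%.
Total capital V = 9.33 + 2.03 + 5.29 = 16.65.
Equity: weight = 9.33/16.65 = 0.5604; cost = 12.2%.
Preferred: weight = 2.03/16.65 = 0.1219; cost = 6.2937%.
Revolver drawn: weight = 5.29/16.65 = 0.3177; after-tax cost = 8.72% × (1 − 37%) = 5.4936%.
WACC = 0.5604 × 12.2000% + 0.1219 × 6.2937% + 0.3177 × 5.4936% = 9.3492%.

9.35%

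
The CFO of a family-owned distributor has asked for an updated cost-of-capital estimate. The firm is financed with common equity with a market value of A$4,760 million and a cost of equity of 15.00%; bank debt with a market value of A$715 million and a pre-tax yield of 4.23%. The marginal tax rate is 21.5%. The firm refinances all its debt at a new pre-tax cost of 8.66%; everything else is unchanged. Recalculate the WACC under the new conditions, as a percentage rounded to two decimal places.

After the change:
Total capital V = 4760 + 715 = 5475.
Equity: weight = 4760/5475 = 0.8694; cost = 15%.
Bank debt: weight = 715/5475 = 0.1306; after-tax cost = 8.66% × (1 − 21.5%) = 6.7981%.
WACC = 0.8694 × 15.0000% + 0.1306 × 6.7981% = 13.9289%.

13.93%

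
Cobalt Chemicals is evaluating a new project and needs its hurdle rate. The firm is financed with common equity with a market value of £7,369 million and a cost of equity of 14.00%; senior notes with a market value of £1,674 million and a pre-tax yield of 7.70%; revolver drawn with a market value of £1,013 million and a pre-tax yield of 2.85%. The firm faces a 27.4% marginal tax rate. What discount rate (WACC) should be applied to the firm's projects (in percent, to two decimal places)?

11.40%

Total capital V = 7369 + 1674 + 1013 = 10056.
Equity: weight = 7369/10056 = 0.7328; cost = 14%.
Senior notes: weight = 1674/10056 = 0.1665; after-tax cost = 7.7% × (1 − 27.4%) = 5.5902%.
Revolver drawn: weight = 1013/10056 = 0.1007; after-tax cost = 2.85% × (1 − 27.4%) = 2.0691%.
WACC = 0.7328 × 14.0000% + 0.1665 × 5.5902% + 0.1007 × 2.0691% = 11.3982%.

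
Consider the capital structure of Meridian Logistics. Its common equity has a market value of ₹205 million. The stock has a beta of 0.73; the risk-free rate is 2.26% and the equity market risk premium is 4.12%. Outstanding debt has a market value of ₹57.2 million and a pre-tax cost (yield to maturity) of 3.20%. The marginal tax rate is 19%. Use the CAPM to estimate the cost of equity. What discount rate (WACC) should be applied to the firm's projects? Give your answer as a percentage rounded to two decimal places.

Cost of equity via CAPM: Re = 2.26% + 0.73 × 4.12% = 5.2676%.
Total capital V = 205 + 57.2 = 262.2.
Equity: weight = 205/262.2 = 0.7818; cost = 5.2676%.
Debt: weight = 57.2/262.2 = 0.2182; after-tax cost = 3.2% × (1 − 19%) = 2.5920%.
WACC = 0.7818 × 5.2676% + 0.2182 × 2.5920% = 4.6839%.

4.68%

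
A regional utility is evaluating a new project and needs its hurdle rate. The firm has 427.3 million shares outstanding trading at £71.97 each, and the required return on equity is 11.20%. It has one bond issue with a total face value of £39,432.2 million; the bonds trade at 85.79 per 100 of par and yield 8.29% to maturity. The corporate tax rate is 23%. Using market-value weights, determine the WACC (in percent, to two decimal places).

8.68%

Market value of equity E = 71.97 × 427.3m = 30752.781m. Market value of debt D = 39432.2m × 85.79/100 = 33828.88438m.
Total capital V = 30752.781 + 33828.88438 = 64581.66538.
Equity: weight = 30752.781/64581.66538 = 0.4762; cost = 11.2%.
Bonds outstanding: weight = 33828.88438/64581.66538 = 0.5238; after-tax cost = 8.29% × (1 − 23%) = 6.3833%.
WACC = 0.4762 × 11.2000% + 0.5238 × 6.3833% = 8.6769%.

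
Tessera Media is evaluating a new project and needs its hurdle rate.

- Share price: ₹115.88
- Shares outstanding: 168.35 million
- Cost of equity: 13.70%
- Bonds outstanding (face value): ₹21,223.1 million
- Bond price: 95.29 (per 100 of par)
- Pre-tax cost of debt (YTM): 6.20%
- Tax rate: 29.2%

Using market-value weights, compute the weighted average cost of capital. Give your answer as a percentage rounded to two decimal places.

Market value of equity E = 115.88 × 168.35m = 19508.398m. Market value of debt D = 21223.1m × 95.29/100 = 20223.49199m.
Total capital V = 19508.398 + 20223.49199 = 39731.88999.
Equity: weight = 19508.398/39731.88999 = 0.4910; cost = 13.7%.
Bonds outstanding: weight = 20223.49199/39731.88999 = 0.5090; after-tax cost = 6.2% × (1 − 29.2%) = 4.3896%.
WACC = 0.4910 × 13.7000% + 0.5090 × 4.3896% = 8.9610%.

8.96%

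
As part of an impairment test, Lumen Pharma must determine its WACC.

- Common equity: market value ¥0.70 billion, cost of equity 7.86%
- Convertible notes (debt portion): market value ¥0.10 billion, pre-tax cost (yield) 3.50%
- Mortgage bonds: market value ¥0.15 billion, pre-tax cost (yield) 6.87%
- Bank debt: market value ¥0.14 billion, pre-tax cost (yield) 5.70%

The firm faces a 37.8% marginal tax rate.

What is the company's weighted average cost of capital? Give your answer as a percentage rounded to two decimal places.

Total capital V = 0.7 + 0.1 + 0.15 + 0.14 = 1.09.
Equity: weight = 0.7/1.09 = 0.6422; cost = 7.86%.
Convertible notes (debt portion): weight = 0.1/1.09 = 0.0917; after-tax cost = 3.5% × (1 − 37.8%) = 2.1770%.
Mortgage bonds: weight = 0.15/1.09 = 0.1376; after-tax cost = 6.87% × (1 − 37.8%) = 4.2731%.
Bank debt: weight = 0.14/1.09 = 0.1284; after-tax cost = 5.7% × (1 − 37.8%) = 3.5454%.
WACC = 0.6422 × 7.8600% + 0.0917 × 2.1770% + 0.1376 × 4.2731% + 0.1284 × 3.5454% = 6.2909%.

6.29%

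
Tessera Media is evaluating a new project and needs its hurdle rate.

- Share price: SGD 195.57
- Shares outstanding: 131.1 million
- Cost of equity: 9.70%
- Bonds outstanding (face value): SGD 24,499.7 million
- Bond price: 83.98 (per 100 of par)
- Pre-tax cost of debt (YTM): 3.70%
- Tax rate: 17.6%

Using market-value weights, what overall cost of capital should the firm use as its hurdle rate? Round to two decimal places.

Market value of equity E = 195.57 × 131.1m = 25639.227m. Market value of debt D = 24499.7m × 83.98/100 = 20574.84806m.
Total capital V = 25639.227 + 20574.84806 = 46214.07506.
Equity: weight = 25639.227/46214.07506 = 0.5548; cost = 9.7%.
Bonds outstanding: weight = 20574.84806/46214.07506 = 0.4452; after-tax cost = 3.7% × (1 − 17.6%) = 3.0488%.
WACC = 0.5548 × 9.7000% + 0.4452 × 3.0488% = 6.7388%.

6.74%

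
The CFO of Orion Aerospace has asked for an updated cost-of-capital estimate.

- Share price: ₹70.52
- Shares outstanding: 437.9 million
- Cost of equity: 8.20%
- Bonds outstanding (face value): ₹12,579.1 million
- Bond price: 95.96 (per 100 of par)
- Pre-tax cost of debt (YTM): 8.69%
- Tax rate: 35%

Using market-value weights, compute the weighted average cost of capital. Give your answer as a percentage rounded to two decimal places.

7.48%

Market value of equity E = 70.52 × 437.9m = 30880.708m. Market value of debt D = 12579.1m × 95.96/100 = 12070.90436m.
Total capital V = 30880.708 + 12070.90436 = 42951.61236.
Equity: weight = 30880.708/42951.61236 = 0.7190; cost = 8.2%.
Bonds outstanding: weight = 12070.90436/42951.61236 = 0.2810; after-tax cost = 8.69% × (1 − 35%) = 5.6485%.
WACC = 0.7190 × 8.2000% + 0.2810 × 5.6485% = 7.4829%.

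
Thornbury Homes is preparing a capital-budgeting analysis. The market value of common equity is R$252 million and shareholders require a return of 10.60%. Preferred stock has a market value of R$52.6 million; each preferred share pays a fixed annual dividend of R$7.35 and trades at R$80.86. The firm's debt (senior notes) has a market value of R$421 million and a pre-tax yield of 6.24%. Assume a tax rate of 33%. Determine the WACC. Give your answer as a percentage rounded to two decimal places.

Cost of preferred: Rp = 7.35 / 80.86 = 9.0898%.
Total capital V = 252 + 52.6 + 421 = 725.6.
Equity: weight = 252/725.6 = 0.3473; cost = 10.6%.
Preferred: weight = 52.6/725.6 = 0.0725; cost = 9.0898%.
Senior notes: weight = 421/725.6 = 0.5802; after-tax cost = 6.24% × (1 − 33%) = 4.1808%.
WACC = 0.3473 × 10.6000% + 0.0725 × 9.0898% + 0.5802 × 4.1808% = 6.7660%.

6.77%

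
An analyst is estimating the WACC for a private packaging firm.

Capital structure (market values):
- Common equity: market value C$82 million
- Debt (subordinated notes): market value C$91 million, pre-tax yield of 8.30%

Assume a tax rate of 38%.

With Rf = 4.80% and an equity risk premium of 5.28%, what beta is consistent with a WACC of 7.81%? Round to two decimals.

1.13

Total capital V = 82 + 91 = 173.
Equity weight = 82/173 = 0.4740.
Subordinated notes weight = 91/173 = 0.5260.
Debt contribution = 0.5260 × 8.3% × (1 − 38%) = 2.7069%.
Required equity contribution = 7.81% − 2.7069% = 5.1031%  ⇒  Re = 10.7664%.
CAPM: 10.7664% = 4.8% + β × 5.28%  ⇒  β = 1.1300.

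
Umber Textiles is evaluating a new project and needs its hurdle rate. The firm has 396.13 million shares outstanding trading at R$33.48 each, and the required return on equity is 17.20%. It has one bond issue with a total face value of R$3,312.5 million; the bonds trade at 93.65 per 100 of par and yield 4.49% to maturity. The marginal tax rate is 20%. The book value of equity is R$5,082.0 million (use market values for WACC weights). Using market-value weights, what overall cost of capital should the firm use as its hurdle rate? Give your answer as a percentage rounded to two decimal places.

14.62%

Market value of equity E = 33.48 × 396.13m = 13262.4324m. Market value of debt D = 3312.5m × 93.65/100 = 3102.15625m.
Total capital V = 13262.4324 + 3102.15625 = 16364.58865.
Equity: weight = 13262.4324/16364.58865 = 0.8104; cost = 17.2%.
Bonds outstanding: weight = 3102.15625/16364.58865 = 0.1896; after-tax cost = 4.49% × (1 − 20%) = 3.5920%.
WACC = 0.8104 × 17.2000% + 0.1896 × 3.5920% = 14.6204%.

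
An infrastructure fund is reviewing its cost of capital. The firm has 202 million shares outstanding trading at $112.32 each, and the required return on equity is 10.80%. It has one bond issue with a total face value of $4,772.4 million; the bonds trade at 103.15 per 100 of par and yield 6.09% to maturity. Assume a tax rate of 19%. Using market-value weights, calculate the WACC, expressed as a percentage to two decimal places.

9.75%

Market value of equity E = 112.32 × 202m = 22688.64m. Market value of debt D = 4772.4m × 103.15/100 = 4922.7306m.
Total capital V = 22688.64 + 4922.7306 = 27611.3706.
Equity: weight = 22688.64/27611.3706 = 0.8217; cost = 10.8%.
Bonds outstanding: weight = 4922.7306/27611.3706 = 0.1783; after-tax cost = 6.09% × (1 − 19%) = 4.9329%.
WACC = 0.8217 × 10.8000% + 0.1783 × 4.9329% = 9.7540%.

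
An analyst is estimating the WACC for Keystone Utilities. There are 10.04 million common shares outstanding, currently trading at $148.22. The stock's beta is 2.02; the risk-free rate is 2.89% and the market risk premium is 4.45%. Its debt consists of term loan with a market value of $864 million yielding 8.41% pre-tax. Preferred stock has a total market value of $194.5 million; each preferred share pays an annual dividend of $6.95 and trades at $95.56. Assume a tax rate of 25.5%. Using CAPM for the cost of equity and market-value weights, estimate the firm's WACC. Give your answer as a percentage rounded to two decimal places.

Cost of equity via CAPM: Re = 2.89% + 2.02 × 4.45% = 11.8790%.
Cost of preferred: Rp = 6.95 / 95.56 = 7.2729%.
Market value of equity E = 148.22 × 10.04m = 1488.1288m.
Total capital V = 1488.1288 + 194.5 + 864 = 2546.6288.
Equity: weight = 1488.1288/2546.6288 = 0.5844; cost = 11.879%.
Preferred: weight = 194.5/2546.6288 = 0.0764; cost = 7.2729%.
Term loan: weight = 864/2546.6288 = 0.3393; after-tax cost = 8.41% × (1 − 25.5%) = 6.2655%.
WACC = 0.5844 × 11.8790% + 0.0764 × 7.2729% + 0.3393 × 6.2655% = 9.6227%.

9.62%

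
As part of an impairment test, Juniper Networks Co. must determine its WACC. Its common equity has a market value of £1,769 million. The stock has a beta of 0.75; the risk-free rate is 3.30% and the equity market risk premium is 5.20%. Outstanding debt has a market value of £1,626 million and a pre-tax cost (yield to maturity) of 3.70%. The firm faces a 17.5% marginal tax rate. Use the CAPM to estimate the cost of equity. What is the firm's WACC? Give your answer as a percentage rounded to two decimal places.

5.21%

Cost of equity via CAPM: Re = 3.3% + 0.75 × 5.2% = 7.2000%.
Total capital V = 1769 + 1626 = 3395.
Equity: weight = 1769/3395 = 0.5211; cost = 7.2%.
Debt: weight = 1626/3395 = 0.4789; after-tax cost = 3.7% × (1 − 17.5%) = 3.0525%.
WACC = 0.5211 × 7.2000% + 0.4789 × 3.0525% = 5.2136%.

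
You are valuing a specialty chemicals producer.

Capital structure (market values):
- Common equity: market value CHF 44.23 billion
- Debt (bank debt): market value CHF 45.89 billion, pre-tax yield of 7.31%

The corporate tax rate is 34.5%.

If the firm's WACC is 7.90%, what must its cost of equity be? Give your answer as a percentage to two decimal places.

Total capital V = 44.23 + 45.89 = 90.12.
Equity weight = 44.23/90.12 = 0.4908.
Bank debt weight = 45.89/90.12 = 0.5092.
Debt contribution = 0.5092 × 7.31% × (1 − 34.5%) = 2.4381%.
Required equity contribution = 7.9% − 2.4381% = 5.4619%.
Re = 5.4619% / 0.4908 = 11.1287%.

11.13%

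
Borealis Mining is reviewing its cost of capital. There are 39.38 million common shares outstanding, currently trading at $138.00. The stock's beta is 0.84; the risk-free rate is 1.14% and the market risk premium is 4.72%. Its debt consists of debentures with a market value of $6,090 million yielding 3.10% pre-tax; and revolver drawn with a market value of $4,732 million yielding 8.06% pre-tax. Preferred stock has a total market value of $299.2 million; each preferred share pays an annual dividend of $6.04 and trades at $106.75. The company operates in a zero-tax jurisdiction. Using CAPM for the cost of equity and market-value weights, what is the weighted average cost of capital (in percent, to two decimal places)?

Cost of equity via CAPM: Re = 1.14% + 0.84 × 4.72% = 5.1048%.
Cost of preferred: Rp = 6.04 / 106.75 = 5.6581%.
Market value of equity E = 138.0 × 39.38m = 5434.44m.
Total capital V = 5434.44 + 299.2 + 6090 + 4732 = 16555.64.
Equity: weight = 5434.44/16555.64 = 0.3283; cost = 5.1048%.
Preferred: weight = 299.2/16555.64 = 0.0181; cost = 5.6581%.
Debentures: weight = 6090/16555.64 = 0.3679; after-tax cost = 3.1% × (1 − 0%) = 3.1000%.
Revolver drawn: weight = 4732/16555.64 = 0.2858; after-tax cost = 8.06% × (1 − 0%) = 8.0600%.
WACC = 0.3283 × 5.1048% + 0.0181 × 5.6581% + 0.3679 × 3.1000% + 0.2858 × 8.0600% = 5.2220%.

5.22%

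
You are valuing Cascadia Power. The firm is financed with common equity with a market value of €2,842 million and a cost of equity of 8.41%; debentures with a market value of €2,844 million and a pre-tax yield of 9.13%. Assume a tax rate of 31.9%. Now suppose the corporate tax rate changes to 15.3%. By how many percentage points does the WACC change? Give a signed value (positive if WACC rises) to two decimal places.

Current WACC:
Total capital V = 2842 + 2844 = 5686.
Equity: weight = 2842/5686 = 0.4998; cost = 8.41%.
Debentures: weight = 2844/5686 = 0.5002; after-tax cost = 9.13% × (1 − 31.9%) = 6.2175%.
WACC = 0.4998 × 8.4100% + 0.5002 × 6.2175% = 7.3134%.
After the change:
Total capital V = 2842 + 2844 = 5686.
Equity: weight = 2842/5686 = 0.4998; cost = 8.41%.
Debentures: weight = 2844/5686 = 0.5002; after-tax cost = 9.13% × (1 − 15.3%) = 7.7331%.
WACC = 0.4998 × 8.4100% + 0.5002 × 7.7331% = 8.0714%.
Change in WACC = 8.0714% − 7.3134% = 0.7581 pp.

+0.76 pp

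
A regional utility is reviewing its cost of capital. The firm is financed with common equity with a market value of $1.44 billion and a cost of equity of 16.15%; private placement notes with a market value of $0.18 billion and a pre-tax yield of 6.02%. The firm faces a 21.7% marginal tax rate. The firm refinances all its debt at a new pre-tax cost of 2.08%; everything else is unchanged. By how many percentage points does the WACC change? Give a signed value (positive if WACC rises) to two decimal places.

Current WACC:
Total capital V = 1.44 + 0.18 = 1.62.
Equity: weight = 1.44/1.62 = 0.8889; cost = 16.15%.
Private placement notes: weight = 0.18/1.62 = 0.1111; after-tax cost = 6.02% × (1 − 21.7%) = 4.7137%.
WACC = 0.8889 × 16.1500% + 0.1111 × 4.7137% = 14.8793%.
After the change:
Total capital V = 1.44 + 0.18 = 1.62.
Equity: weight = 1.44/1.62 = 0.8889; cost = 16.15%.
Private placement notes: weight = 0.18/1.62 = 0.1111; after-tax cost = 2.08% × (1 − 21.7%) = 1.6286%.
WACC = 0.8889 × 16.1500% + 0.1111 × 1.6286% = 14.5365%.
Change in WACC = 14.5365% − 14.8793% = -0.3428 pp.

-0.34 pp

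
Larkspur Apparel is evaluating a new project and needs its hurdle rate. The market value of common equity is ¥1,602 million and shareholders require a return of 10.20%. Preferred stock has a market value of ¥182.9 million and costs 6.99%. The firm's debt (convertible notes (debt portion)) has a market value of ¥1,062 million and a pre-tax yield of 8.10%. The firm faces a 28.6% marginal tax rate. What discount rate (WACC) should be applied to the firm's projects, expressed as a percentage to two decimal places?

8.35%

Total capital V = 1602 + 182.9 + 1062 = 2846.9.
Equity: weight = 1602/2846.9 = 0.5627; cost = 10.2%.
Preferred: weight = 182.9/2846.9 = 0.0642; cost = 6.99%.
Convertible notes (debt portion): weight = 1062/2846.9 = 0.3730; after-tax cost = 8.1% × (1 − 28.6%) = 5.7834%.
WACC = 0.5627 × 10.2000% + 0.0642 × 6.9900% + 0.3730 × 5.7834% = 8.3462%.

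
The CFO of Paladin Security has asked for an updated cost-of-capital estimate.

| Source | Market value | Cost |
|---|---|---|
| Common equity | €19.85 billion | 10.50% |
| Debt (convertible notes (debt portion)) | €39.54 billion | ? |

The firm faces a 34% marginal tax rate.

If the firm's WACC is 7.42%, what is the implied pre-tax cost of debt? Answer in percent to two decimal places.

Total capital V = 19.85 + 39.54 = 59.39.
Equity weight = 19.85/59.39 = 0.3342.
Convertible notes (debt portion) weight = 39.54/59.39 = 0.6658.
Equity contribution = 0.3342 × 10.5% = 3.5094%.
Remaining for debt = 7.42% − 3.5094% = 3.9106%.
Rd × (1 − 34%) × 0.6658 = 3.9106%  ⇒  Rd = 8.8996%.

8.90%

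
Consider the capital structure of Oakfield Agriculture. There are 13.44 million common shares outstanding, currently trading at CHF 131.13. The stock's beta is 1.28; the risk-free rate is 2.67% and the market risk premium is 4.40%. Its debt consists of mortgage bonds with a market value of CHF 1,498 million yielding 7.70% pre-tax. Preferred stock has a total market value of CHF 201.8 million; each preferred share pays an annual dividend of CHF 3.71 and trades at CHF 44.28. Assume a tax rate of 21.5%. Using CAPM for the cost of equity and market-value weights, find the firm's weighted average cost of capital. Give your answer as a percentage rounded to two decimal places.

Cost of equity via CAPM: Re = 2.67% + 1.28 × 4.4% = 8.3020%.
Cost of preferred: Rp = 3.71 / 44.28 = 8.3785%.
Market value of equity E = 131.13 × 13.44m = 1762.3872m.
Total capital V = 1762.3872 + 201.8 + 1498 = 3462.1872.
Equity: weight = 1762.3872/3462.1872 = 0.5090; cost = 8.302%.
Preferred: weight = 201.8/3462.1872 = 0.0583; cost = 8.3785%.
Mortgage bonds: weight = 1498/3462.1872 = 0.4327; after-tax cost = 7.7% × (1 − 21.5%) = 6.0445%.
WACC = 0.5090 × 8.3020% + 0.0583 × 8.3785% + 0.4327 × 6.0445% = 7.3297%.

7.33%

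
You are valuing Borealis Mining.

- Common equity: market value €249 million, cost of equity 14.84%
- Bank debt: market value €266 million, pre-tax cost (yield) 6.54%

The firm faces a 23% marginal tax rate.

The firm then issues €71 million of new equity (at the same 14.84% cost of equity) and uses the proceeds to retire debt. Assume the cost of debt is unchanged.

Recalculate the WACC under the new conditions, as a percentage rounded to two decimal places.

After the change:
Total capital V = 320 + 195 = 515.
Equity: weight = 320/515 = 0.6214; cost = 14.84%.
Bank debt: weight = 195/515 = 0.3786; after-tax cost = 6.54% × (1 − 23%) = 5.0358%.
WACC = 0.6214 × 14.8400% + 0.3786 × 5.0358% = 11.1277%.

11.13%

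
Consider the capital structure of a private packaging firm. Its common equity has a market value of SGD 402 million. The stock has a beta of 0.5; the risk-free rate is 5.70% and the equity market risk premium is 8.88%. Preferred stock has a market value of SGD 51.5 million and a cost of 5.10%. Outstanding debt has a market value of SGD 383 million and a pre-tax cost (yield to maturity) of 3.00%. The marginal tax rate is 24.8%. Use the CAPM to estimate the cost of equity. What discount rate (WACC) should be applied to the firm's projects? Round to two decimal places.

Cost of equity via CAPM: Re = 5.7% + 0.5 × 8.88% = 10.1400%.
Total capital V = 402 + 51.5 + 383 = 836.5.
Equity: weight = 402/836.5 = 0.4806; cost = 10.14%.
Preferred: weight = 51.5/836.5 = 0.0616; cost = 5.1%.
Debt: weight = 383/836.5 = 0.4579; after-tax cost = 3% × (1 − 24.8%) = 2.2560%.
WACC = 0.4806 × 10.1400% + 0.0616 × 5.1000% + 0.4579 × 2.2560% = 6.2199%.

6.22%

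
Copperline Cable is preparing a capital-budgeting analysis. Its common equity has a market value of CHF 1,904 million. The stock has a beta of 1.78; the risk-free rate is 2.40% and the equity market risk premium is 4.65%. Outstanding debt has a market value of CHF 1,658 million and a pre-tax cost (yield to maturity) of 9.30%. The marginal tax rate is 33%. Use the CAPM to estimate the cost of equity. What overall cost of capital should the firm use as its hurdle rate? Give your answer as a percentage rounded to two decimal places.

Cost of equity via CAPM: Re = 2.4% + 1.78 × 4.65% = 10.6770%.
Total capital V = 1904 + 1658 = 3562.
Equity: weight = 1904/3562 = 0.5345; cost = 10.677%.
Debt: weight = 1658/3562 = 0.4655; after-tax cost = 9.3% × (1 − 33%) = 6.2310%.
WACC = 0.5345 × 10.6770% + 0.4655 × 6.2310% = 8.6075%.

8.61%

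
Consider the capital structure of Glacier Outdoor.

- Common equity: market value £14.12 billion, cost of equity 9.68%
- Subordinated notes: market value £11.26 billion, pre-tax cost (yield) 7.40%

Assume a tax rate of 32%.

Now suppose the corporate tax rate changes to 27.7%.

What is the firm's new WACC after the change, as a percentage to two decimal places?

After the change:
Total capital V = 14.12 + 11.26 = 25.38.
Equity: weight = 14.12/25.38 = 0.5563; cost = 9.68%.
Subordinated notes: weight = 11.26/25.38 = 0.4437; after-tax cost = 7.4% × (1 − 27.7%) = 5.3502%.
WACC = 0.5563 × 9.6800% + 0.4437 × 5.3502% = 7.7591%.

7.76%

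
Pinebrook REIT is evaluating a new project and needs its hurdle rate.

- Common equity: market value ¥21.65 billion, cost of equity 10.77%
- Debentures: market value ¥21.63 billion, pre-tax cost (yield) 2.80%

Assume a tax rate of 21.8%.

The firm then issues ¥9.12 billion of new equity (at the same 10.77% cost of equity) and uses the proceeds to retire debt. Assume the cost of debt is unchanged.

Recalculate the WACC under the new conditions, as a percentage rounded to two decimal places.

After the change:
Total capital V = 30.77 + 12.51 = 43.28.
Equity: weight = 30.77/43.28 = 0.7110; cost = 10.77%.
Debentures: weight = 12.51/43.28 = 0.2890; after-tax cost = 2.8% × (1 − 21.8%) = 2.1896%.
WACC = 0.7110 × 10.7700% + 0.2890 × 2.1896% = 8.2899%.

8.29%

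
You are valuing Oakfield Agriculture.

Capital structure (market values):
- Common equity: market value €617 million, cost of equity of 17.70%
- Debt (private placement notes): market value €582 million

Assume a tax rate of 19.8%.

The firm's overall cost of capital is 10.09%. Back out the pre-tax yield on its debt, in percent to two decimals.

Total capital V = 617 + 582 = 1199.
Equity weight = 617/1199 = 0.5146.
Private placement notes weight = 582/1199 = 0.4854.
Equity contribution = 0.5146 × 17.7% = 9.1083%.
Remaining for debt = 10.09% − 9.1083% = 0.9817%.
Rd × (1 − 19.8%) × 0.4854 = 0.9817%  ⇒  Rd = 2.5216%.

2.52%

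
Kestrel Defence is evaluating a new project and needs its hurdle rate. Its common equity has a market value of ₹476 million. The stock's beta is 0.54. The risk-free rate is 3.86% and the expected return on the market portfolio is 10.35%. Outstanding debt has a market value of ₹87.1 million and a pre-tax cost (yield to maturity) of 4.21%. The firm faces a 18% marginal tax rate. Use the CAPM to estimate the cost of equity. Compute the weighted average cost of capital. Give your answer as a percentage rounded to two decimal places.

6.76%

Market risk premium = 10.35% − 3.86% = 6.49%.
Cost of equity via CAPM: Re = 3.86% + 0.54 × 6.49% = 7.3646%.
Total capital V = 476 + 87.1 = 563.1.
Equity: weight = 476/563.1 = 0.8453; cost = 7.3646%.
Debt: weight = 87.1/563.1 = 0.1547; after-tax cost = 4.21% × (1 − 18%) = 3.4522%.
WACC = 0.8453 × 7.3646% + 0.1547 × 3.4522% = 6.7594%.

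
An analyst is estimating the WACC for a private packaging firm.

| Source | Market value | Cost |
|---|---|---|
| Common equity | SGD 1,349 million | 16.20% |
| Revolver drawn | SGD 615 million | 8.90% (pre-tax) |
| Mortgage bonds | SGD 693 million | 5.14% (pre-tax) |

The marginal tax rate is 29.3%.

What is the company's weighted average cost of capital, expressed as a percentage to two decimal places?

Total capital V = 1349 + 615 + 693 = 2657.
Equity: weight = 1349/2657 = 0.5077; cost = 16.2%.
Revolver drawn: weight = 615/2657 = 0.2315; after-tax cost = 8.9% × (1 − 29.3%) = 6.2923%.
Mortgage bonds: weight = 693/2657 = 0.2608; after-tax cost = 5.14% × (1 − 29.3%) = 3.6340%.
WACC = 0.5077 × 16.2000% + 0.2315 × 6.2923% + 0.2608 × 3.6340% = 10.6292%.

10.63%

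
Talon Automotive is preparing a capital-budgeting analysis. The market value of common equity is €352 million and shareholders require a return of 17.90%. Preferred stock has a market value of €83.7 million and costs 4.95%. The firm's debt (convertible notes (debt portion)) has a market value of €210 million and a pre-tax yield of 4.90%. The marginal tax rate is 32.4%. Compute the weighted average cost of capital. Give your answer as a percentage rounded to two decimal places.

Total capital V = 352 + 83.7 + 210 = 645.7.
Equity: weight = 352/645.7 = 0.5451; cost = 17.9%.
Preferred: weight = 83.7/645.7 = 0.1296; cost = 4.95%.
Convertible notes (debt portion): weight = 210/645.7 = 0.3252; after-tax cost = 4.9% × (1 − 32.4%) = 3.3124%.
WACC = 0.5451 × 17.9000% + 0.1296 × 4.9500% + 0.3252 × 3.3124% = 11.4770%.

11.48%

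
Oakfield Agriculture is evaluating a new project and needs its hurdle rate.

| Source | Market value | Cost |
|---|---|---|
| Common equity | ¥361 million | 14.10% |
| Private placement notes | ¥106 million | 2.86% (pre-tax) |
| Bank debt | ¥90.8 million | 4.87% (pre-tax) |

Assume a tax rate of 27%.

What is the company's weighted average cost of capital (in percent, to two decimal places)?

Total capital V = 361 + 106 + 90.8 = 557.8.
Equity: weight = 361/557.8 = 0.6472; cost = 14.1%.
Private placement notes: weight = 106/557.8 = 0.1900; after-tax cost = 2.86% × (1 − 27%) = 2.0878%.
Bank debt: weight = 90.8/557.8 = 0.1628; after-tax cost = 4.87% × (1 − 27%) = 3.5551%.
WACC = 0.6472 × 14.1000% + 0.1900 × 2.0878% + 0.1628 × 3.5551% = 10.1008%.

10.10%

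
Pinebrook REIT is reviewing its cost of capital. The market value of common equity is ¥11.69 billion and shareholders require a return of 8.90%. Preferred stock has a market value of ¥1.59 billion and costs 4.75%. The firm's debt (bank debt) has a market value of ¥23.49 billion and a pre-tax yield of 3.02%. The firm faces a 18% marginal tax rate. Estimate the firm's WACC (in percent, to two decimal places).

Total capital V = 11.69 + 1.59 + 23.49 = 36.77.
Equity: weight = 11.69/36.77 = 0.3179; cost = 8.9%.
Preferred: weight = 1.59/36.77 = 0.0432; cost = 4.75%.
Bank debt: weight = 23.49/36.77 = 0.6388; after-tax cost = 3.02% × (1 − 18%) = 2.4764%.
WACC = 0.3179 × 8.9000% + 0.0432 × 4.7500% + 0.6388 × 2.4764% = 4.6169%.

4.62%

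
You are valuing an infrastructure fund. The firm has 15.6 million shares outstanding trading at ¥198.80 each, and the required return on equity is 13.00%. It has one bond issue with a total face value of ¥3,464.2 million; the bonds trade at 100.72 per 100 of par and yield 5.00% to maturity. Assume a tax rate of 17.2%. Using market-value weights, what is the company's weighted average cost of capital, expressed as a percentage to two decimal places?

Market value of equity E = 198.8 × 15.6m = 3101.28m. Market value of debt D = 3464.2m × 100.72/100 = 3489.14224m.
Total capital V = 3101.28 + 3489.14224 = 6590.42224.
Equity: weight = 3101.28/6590.42224 = 0.4706; cost = 13%.
Bonds outstanding: weight = 3489.14224/6590.42224 = 0.5294; after-tax cost = 5% × (1 − 17.2%) = 4.1400%.
WACC = 0.4706 × 13.0000% + 0.5294 × 4.1400% = 8.3093%.

8.31%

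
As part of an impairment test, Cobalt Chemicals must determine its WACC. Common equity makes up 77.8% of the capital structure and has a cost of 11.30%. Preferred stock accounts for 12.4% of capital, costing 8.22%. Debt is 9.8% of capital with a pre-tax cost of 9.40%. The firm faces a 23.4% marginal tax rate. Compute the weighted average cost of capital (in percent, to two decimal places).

10.52%

After-tax cost of debt = 9.4% × (1 − 23.4%) = 7.2004%.
WACC = 0.778 × 11.3000% + 0.124 × 8.2200% + 0.098 × 7.2004% = 10.5163%.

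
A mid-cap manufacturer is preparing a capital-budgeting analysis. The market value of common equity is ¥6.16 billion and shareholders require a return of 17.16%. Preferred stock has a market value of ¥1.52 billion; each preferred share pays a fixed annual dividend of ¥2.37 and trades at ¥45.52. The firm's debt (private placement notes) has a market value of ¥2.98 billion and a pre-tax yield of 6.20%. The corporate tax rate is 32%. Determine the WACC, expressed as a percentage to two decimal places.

Cost of preferred: Rp = 2.37 / 45.52 = 5.2065%.
Total capital V = 6.16 + 1.52 + 2.98 = 10.66.
Equity: weight = 6.16/10.66 = 0.5779; cost = 17.16%.
Preferred: weight = 1.52/10.66 = 0.1426; cost = 5.2065%.
Private placement notes: weight = 2.98/10.66 = 0.2795; after-tax cost = 6.2% × (1 − 32%) = 4.2160%.
WACC = 0.5779 × 17.1600% + 0.1426 × 5.2065% + 0.2795 × 4.2160% = 11.8371%.

11.84%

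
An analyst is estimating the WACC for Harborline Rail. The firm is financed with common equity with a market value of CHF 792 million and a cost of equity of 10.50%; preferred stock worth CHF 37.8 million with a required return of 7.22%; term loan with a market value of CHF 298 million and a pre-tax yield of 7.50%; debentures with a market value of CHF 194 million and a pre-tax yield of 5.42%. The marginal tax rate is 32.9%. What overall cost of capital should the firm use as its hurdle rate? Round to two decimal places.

8.17%

Total capital V = 792 + 37.8 + 298 + 194 = 1321.8.
Equity: weight = 792/1321.8 = 0.5992; cost = 10.5%.
Preferred: weight = 37.8/1321.8 = 0.0286; cost = 7.22%.
Term loan: weight = 298/1321.8 = 0.2255; after-tax cost = 7.5% × (1 − 32.9%) = 5.0325%.
Debentures: weight = 194/1321.8 = 0.1468; after-tax cost = 5.42% × (1 − 32.9%) = 3.6368%.
WACC = 0.5992 × 10.5000% + 0.0286 × 7.2200% + 0.2255 × 5.0325% + 0.1468 × 3.6368% = 8.1662%.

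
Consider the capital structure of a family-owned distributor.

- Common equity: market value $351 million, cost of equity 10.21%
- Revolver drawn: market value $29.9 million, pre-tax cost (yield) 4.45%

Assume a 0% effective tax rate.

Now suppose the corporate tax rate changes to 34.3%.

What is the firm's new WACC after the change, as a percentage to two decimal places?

9.64%

After the change:
Total capital V = 351 + 29.9 = 380.9.
Equity: weight = 351/380.9 = 0.9215; cost = 10.21%.
Revolver drawn: weight = 29.9/380.9 = 0.0785; after-tax cost = 4.45% × (1 − 34.3%) = 2.9237%.
WACC = 0.9215 × 10.2100% + 0.0785 × 2.9237% = 9.6380%.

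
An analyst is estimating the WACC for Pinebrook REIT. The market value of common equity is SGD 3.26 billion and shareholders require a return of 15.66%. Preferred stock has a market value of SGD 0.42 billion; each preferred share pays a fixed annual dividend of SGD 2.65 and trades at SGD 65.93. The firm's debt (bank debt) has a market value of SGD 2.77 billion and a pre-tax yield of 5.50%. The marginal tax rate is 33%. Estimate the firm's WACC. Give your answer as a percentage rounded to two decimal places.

Cost of preferred: Rp = 2.65 / 65.93 = 4.0194%.
Total capital V = 3.26 + 0.42 + 2.77 = 6.45.
Equity: weight = 3.26/6.45 = 0.5054; cost = 15.66%.
Preferred: weight = 0.42/6.45 = 0.0651; cost = 4.0194%.
Bank debt: weight = 2.77/6.45 = 0.4295; after-tax cost = 5.5% × (1 − 33%) = 3.6850%.
WACC = 0.5054 × 15.6600% + 0.0651 × 4.0194% + 0.4295 × 3.6850% = 9.7593%.

9.76%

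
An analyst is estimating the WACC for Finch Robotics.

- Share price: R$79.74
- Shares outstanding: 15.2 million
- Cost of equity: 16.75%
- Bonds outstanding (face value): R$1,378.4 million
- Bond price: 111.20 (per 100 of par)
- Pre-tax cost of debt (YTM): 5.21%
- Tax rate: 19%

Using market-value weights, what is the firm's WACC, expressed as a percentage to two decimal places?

9.75%

Market value of equity E = 79.74 × 15.2m = 1212.048m. Market value of debt D = 1378.4m × 111.2/100 = 1532.7808m.
Total capital V = 1212.048 + 1532.7808 = 2744.8288.
Equity: weight = 1212.048/2744.8288 = 0.4416; cost = 16.75%.
Bonds outstanding: weight = 1532.7808/2744.8288 = 0.5584; after-tax cost = 5.21% × (1 − 19%) = 4.2201%.
WACC = 0.4416 × 16.7500% + 0.5584 × 4.2201% = 9.7530%.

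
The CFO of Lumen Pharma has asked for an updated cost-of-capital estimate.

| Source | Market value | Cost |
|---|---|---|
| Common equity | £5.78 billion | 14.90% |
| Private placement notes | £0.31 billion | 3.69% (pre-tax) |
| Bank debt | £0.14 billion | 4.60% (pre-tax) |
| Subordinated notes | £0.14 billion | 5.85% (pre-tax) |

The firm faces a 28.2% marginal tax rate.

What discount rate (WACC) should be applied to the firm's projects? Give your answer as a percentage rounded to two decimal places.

Total capital V = 5.78 + 0.31 + 0.14 + 0.14 = 6.37.
Equity: weight = 5.78/6.37 = 0.9074; cost = 14.9%.
Private placement notes: weight = 0.31/6.37 = 0.0487; after-tax cost = 3.69% × (1 − 28.2%) = 2.6494%.
Bank debt: weight = 0.14/6.37 = 0.0220; after-tax cost = 4.6% × (1 − 28.2%) = 3.3028%.
Subordinated notes: weight = 0.14/6.37 = 0.0220; after-tax cost = 5.85% × (1 − 28.2%) = 4.2003%.
WACC = 0.9074 × 14.9000% + 0.0487 × 2.6494% + 0.0220 × 3.3028% + 0.0220 × 4.2003% = 13.8138%.

13.81%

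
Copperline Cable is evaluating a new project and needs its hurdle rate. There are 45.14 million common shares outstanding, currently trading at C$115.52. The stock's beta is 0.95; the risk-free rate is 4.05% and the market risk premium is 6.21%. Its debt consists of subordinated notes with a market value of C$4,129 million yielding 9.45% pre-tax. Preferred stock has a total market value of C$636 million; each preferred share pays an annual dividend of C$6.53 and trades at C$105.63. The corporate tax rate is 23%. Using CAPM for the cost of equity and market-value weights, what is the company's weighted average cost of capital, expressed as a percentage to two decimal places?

Cost of equity via CAPM: Re = 4.05% + 0.95 × 6.21% = 9.9495%.
Cost of preferred: Rp = 6.53 / 105.63 = 6.1820%.
Market value of equity E = 115.52 × 45.14m = 5214.5728m.
Total capital V = 5214.5728 + 636 + 4129 = 9979.5728.
Equity: weight = 5214.5728/9979.5728 = 0.5225; cost = 9.9495%.
Preferred: weight = 636/9979.5728 = 0.0637; cost = 6.182%.
Subordinated notes: weight = 4129/9979.5728 = 0.4137; after-tax cost = 9.45% × (1 − 23%) = 7.2765%.
WACC = 0.5225 × 9.9495% + 0.0637 × 6.1820% + 0.4137 × 7.2765% = 8.6035%.

8.60%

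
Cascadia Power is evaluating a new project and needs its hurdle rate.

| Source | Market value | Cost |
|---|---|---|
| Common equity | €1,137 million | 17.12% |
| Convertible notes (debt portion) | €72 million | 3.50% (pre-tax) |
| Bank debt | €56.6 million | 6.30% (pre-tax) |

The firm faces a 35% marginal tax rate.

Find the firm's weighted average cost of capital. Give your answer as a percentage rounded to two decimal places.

15.69%

Total capital V = 1137 + 72 + 56.6 = 1265.6.
Equity: weight = 1137/1265.6 = 0.8984; cost = 17.12%.
Convertible notes (debt portion): weight = 72/1265.6 = 0.0569; after-tax cost = 3.5% × (1 − 35%) = 2.2750%.
Bank debt: weight = 56.6/1265.6 = 0.0447; after-tax cost = 6.3% × (1 − 35%) = 4.0950%.
WACC = 0.8984 × 17.1200% + 0.0569 × 2.2750% + 0.0447 × 4.0950% = 15.6930%.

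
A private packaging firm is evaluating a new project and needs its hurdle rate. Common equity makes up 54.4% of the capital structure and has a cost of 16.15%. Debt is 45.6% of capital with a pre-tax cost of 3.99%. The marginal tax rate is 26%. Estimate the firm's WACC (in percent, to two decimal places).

After-tax cost of debt = 3.99% × (1 − 26%) = 2.9526%.
WACC = 0.544 × 16.1500% + 0.456 × 2.9526% = 10.1320%.

10.13%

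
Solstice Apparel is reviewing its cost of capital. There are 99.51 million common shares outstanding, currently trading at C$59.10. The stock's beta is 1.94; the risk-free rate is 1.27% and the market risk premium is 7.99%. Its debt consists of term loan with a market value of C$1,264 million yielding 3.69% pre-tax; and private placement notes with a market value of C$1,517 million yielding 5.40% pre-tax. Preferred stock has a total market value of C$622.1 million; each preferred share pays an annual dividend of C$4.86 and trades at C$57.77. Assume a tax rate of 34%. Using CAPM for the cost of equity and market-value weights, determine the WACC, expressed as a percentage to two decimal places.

12.10%

Cost of equity via CAPM: Re = 1.27% + 1.94 × 7.99% = 16.7706%.
Cost of preferred: Rp = 4.86 / 57.77 = 8.4127%.
Market value of equity E = 59.1 × 99.51m = 5881.041m.
Total capital V = 5881.041 + 622.1 + 1264 + 1517 = 9284.141.
Equity: weight = 5881.041/9284.141 = 0.6335; cost = 16.7706%.
Preferred: weight = 622.1/9284.141 = 0.0670; cost = 8.4127%.
Term loan: weight = 1264/9284.141 = 0.1361; after-tax cost = 3.69% × (1 − 34%) = 2.4354%.
Private placement notes: weight = 1517/9284.141 = 0.1634; after-tax cost = 5.4% × (1 − 34%) = 3.5640%.
WACC = 0.6335 × 16.7706% + 0.0670 × 8.4127% + 0.1361 × 2.4354% + 0.1634 × 3.5640% = 12.1010%.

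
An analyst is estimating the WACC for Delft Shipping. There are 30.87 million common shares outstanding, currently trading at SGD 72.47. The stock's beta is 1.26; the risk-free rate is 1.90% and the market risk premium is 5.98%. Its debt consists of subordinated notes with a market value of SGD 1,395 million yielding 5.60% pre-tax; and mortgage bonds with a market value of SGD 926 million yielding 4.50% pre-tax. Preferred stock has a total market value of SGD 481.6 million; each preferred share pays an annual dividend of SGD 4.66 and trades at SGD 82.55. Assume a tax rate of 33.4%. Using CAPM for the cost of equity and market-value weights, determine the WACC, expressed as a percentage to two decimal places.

6.31%

Cost of equity via CAPM: Re = 1.9% + 1.26 × 5.98% = 9.4348%.
Cost of preferred: Rp = 4.66 / 82.55 = 5.6451%.
Market value of equity E = 72.47 × 30.87m = 2237.1489m.
Total capital V = 2237.1489 + 481.6 + 1395 + 926 = 5039.7489.
Equity: weight = 2237.1489/5039.7489 = 0.4439; cost = 9.4348%.
Preferred: weight = 481.6/5039.7489 = 0.0956; cost = 5.6451%.
Subordinated notes: weight = 1395/5039.7489 = 0.2768; after-tax cost = 5.6% × (1 − 33.4%) = 3.7296%.
Mortgage bonds: weight = 926/5039.7489 = 0.1837; after-tax cost = 4.5% × (1 − 33.4%) = 2.9970%.
WACC = 0.4439 × 9.4348% + 0.0956 × 5.6451% + 0.2768 × 3.7296% + 0.1837 × 2.9970% = 6.3106%.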